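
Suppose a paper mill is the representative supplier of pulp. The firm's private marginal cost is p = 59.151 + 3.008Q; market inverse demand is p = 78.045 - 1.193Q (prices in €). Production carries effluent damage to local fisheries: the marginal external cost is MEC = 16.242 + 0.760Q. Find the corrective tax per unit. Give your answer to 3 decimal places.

Social marginal cost = private MC + MEC = 75.393 + 3.768Q.
Set SMC = demand: 75.393 + 3.768Q = 78.045 - 1.193Q → Q* = 0.5346.
The Pigouvian tax equals MEC at Q*: 16.242 + 0.760×0.5346 = 16.6483.

tax = €16.648 per unit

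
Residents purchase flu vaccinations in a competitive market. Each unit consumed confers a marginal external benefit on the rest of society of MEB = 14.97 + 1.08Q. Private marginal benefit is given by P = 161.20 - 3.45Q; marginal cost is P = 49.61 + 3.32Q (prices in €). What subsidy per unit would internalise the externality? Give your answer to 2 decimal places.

Social marginal benefit = demand + MEB = 176.17 - 2.37Q.
Set SMB = MC: 176.17 - 2.37Q = 49.61 + 3.32Q → Q* = 22.2425.
The Pigouvian subsidy equals MEB at Q*: 14.97 + 1.08×22.2425 = 38.9919.

subsidy = €38.99 per unit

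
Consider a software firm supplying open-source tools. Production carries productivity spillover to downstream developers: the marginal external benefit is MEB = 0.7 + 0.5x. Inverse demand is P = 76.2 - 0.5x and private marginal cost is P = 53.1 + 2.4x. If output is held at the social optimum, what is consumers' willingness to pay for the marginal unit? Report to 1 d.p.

Social marginal cost = private MC − MEB = 52.4 + 1.9x.
Set SMC = demand: 52.4 + 1.9x = 76.2 - 0.5x → x* = 9.9167.
Consumer price on the demand curve at x*: 76.2 − 0.5×9.9167 = 71.2417.

P = 71.2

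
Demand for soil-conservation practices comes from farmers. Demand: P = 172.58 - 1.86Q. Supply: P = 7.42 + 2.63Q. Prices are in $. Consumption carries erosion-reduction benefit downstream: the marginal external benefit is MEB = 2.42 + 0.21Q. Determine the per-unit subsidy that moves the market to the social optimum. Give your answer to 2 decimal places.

subsidy = $10.64 per unit

Social marginal benefit = demand + MEB = 175.00 - 1.65Q.
Set SMB = MC: 175.00 - 1.65Q = 7.42 + 2.63Q → Q* = 39.1542.
The Pigouvian subsidy equals MEB at Q*: 2.42 + 0.21×39.1542 = 10.6424.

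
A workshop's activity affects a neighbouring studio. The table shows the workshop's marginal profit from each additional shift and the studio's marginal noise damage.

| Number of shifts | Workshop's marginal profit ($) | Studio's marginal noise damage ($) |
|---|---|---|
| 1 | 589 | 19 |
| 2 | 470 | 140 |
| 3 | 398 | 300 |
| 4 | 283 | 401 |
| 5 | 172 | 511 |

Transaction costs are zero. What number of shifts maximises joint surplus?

Bargaining reaches the level where marginal profit last exceeds marginal noise damage.
That holds through level 3 (398 ≥ 300) but not at 4 (283 < 401).

3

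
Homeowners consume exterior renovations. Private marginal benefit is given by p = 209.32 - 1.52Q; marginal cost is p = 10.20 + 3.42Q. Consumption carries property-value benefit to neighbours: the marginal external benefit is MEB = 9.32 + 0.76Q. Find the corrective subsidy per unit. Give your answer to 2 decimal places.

Social marginal benefit = demand + MEB = 218.64 - 0.76Q.
Set SMB = MC: 218.64 - 0.76Q = 10.20 + 3.42Q → Q* = 49.8660.
The Pigouvian subsidy equals MEB at Q*: 9.32 + 0.76×49.8660 = 47.2182.

subsidy = 47.22 per unit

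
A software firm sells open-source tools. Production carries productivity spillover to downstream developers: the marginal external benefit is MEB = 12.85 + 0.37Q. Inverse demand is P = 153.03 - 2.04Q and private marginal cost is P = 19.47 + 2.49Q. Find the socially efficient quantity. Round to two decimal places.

Q* = 35.19

Social marginal cost = private MC − MEB = 6.62 + 2.12Q.
Set SMC = demand: 6.62 + 2.12Q = 153.03 - 2.04Q → Q* = 35.1947.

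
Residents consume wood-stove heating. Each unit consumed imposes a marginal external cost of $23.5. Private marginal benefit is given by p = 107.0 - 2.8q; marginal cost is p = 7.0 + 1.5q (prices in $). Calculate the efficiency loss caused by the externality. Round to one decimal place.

DWL = $64.2

Market equilibrium (private): 7.0 + 1.5q = 107.0 - 2.8q → q_m = 23.2558.
Social marginal benefit = demand − MEC = 83.5 - 2.8q.
Set SMB = MC: 83.5 - 2.8q = 7.0 + 1.5q → q* = 17.7907.
Height of the DWL triangle at q_m is MC(q_m) − SMB(q_m) = MEC(q_m) = 23.5000.
DWL = ½ × 5.4651 × 23.5000 = 64.2149.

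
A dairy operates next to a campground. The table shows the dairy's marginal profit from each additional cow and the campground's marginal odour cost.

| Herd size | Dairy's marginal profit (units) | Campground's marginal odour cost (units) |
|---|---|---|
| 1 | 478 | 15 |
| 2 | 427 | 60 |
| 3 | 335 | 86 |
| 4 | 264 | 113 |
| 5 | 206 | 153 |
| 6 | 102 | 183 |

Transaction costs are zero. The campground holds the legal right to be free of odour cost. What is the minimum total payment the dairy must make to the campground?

427

Efficient level: marginal profit ≥ marginal odour cost through level 5, so k* = 5.
With the campground holding the right, the dairy must at least compensate total damage at k*: 15 + 60 + 86 + 113 + 153 = 427.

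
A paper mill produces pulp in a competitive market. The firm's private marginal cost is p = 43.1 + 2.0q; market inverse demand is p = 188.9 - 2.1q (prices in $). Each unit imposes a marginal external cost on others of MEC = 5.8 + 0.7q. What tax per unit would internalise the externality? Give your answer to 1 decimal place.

Social marginal cost = private MC + MEC = 48.9 + 2.7q.
Set SMC = demand: 48.9 + 2.7q = 188.9 - 2.1q → q* = 29.1667.
The Pigouvian tax equals MEC at q*: 5.8 + 0.7×29.1667 = 26.2167.

tax = $26.2 per unit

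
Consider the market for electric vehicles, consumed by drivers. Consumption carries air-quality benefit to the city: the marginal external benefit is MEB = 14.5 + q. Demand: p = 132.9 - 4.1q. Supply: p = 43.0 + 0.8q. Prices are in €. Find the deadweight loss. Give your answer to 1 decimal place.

DWL = €138.3

Market equilibrium (private): 43.0 + 0.8q = 132.9 - 4.1q → q_m = 18.3469.
Social marginal benefit = demand + MEB = 147.4 - 3.1q.
Set SMB = MC: 147.4 - 3.1q = 43.0 + 0.8q → q* = 26.7692.
Between q* and q_m the wedge SMB − MC runs linearly from 0 to MEB(q_m), so the loss is a triangle.
DWL = ½ × 8.4223 × 32.8469 = 138.3232.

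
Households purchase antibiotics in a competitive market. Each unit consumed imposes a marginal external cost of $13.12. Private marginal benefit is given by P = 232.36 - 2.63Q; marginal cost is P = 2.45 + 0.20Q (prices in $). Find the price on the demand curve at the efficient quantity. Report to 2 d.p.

P = $30.89

Social marginal benefit = demand − MEC = 219.24 - 2.63Q.
Set SMB = MC: 219.24 - 2.63Q = 2.45 + 0.20Q → Q* = 76.6042.
Consumer price on the demand curve at Q*: 232.36 − 2.63×76.6042 = 30.8910.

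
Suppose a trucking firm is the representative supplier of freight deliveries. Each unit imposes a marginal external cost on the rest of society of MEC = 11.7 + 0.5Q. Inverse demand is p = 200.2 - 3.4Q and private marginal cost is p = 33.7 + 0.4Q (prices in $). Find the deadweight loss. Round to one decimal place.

Market equilibrium (private): 33.7 + 0.4Q = 200.2 - 3.4Q → Q_m = 43.8158.
Social marginal cost = private MC + MEC = 45.4 + 0.9Q.
Set SMC = demand: 45.4 + 0.9Q = 200.2 - 3.4Q → Q* = 36.0000.
The welfare-loss triangle has base |Q_m − Q*| and height MEC(Q_m) (the vertical gap between SMC and demand is zero at Q* and MEC at Q_m).
DWL = ½ × 7.8158 × 33.6079 = 131.3363.

DWL = $131.3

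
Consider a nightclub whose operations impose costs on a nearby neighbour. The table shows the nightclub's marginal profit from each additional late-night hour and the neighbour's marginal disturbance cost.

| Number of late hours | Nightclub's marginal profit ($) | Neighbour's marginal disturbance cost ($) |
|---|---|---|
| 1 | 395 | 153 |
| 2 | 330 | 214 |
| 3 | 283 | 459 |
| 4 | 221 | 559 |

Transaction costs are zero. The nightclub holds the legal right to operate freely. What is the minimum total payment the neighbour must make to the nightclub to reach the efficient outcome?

$504

Left alone the nightclub would choose level 4 (marginal profit stays positive).
Efficient level: k* = 2 (marginal profit ≥ marginal disturbance cost through 2).
The neighbour must at least cover the nightclub's forgone profit from cutting 4→2: 283 + 221 = 504.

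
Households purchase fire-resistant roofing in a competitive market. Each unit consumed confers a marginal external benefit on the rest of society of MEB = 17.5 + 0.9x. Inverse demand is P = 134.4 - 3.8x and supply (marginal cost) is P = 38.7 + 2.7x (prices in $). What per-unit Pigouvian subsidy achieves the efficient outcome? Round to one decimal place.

Social marginal benefit = demand + MEB = 151.9 - 2.9x.
Set SMB = MC: 151.9 - 2.9x = 38.7 + 2.7x → x* = 20.2143.
The Pigouvian subsidy equals MEB at x*: 17.5 + 0.9×20.2143 = 35.6929.

subsidy = $35.7 per unit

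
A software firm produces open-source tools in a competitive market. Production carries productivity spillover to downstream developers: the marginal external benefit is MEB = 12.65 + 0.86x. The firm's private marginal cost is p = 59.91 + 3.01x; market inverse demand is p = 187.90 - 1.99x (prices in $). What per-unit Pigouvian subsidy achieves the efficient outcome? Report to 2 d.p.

Social marginal cost = private MC − MEB = 47.26 + 2.15x.
Set SMC = demand: 47.26 + 2.15x = 187.90 - 1.99x → x* = 33.9710.
The Pigouvian subsidy equals MEB at x*: 12.65 + 0.86×33.9710 = 41.8651.

subsidy = $41.87 per unit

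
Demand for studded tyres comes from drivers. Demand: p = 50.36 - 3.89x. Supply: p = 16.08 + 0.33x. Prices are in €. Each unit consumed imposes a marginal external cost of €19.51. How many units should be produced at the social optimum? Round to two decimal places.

Social marginal benefit = demand − MEC = 30.85 - 3.89x.
Set SMB = MC: 30.85 - 3.89x = 16.08 + 0.33x → x* = 3.5000.

x* = 3.50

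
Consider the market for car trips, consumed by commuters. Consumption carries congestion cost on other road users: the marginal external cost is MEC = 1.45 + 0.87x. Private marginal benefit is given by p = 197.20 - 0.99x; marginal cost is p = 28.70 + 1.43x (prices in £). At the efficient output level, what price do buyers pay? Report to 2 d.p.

Social marginal benefit = demand − MEC = 195.75 - 1.86x.
Set SMB = MC: 195.75 - 1.86x = 28.70 + 1.43x → x* = 50.7751.
Consumer price on the demand curve at x*: 197.20 − 0.99×50.7751 = 146.9327.

P = £146.93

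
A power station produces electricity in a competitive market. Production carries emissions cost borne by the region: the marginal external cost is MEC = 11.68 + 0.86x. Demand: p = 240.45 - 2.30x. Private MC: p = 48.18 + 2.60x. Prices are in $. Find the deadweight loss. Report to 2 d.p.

DWL = $179.12

Market equilibrium (private): 48.18 + 2.60x = 240.45 - 2.30x → x_m = 39.2388.
Social marginal cost = private MC + MEC = 59.86 + 3.46x.
Set SMC = demand: 59.86 + 3.46x = 240.45 - 2.30x → x* = 31.3524.
The loss is the area between SMC and demand from x* to x_m; with linear curves that's a triangle of height MEC(x_m).
DWL = ½ × 7.8864 × 45.4253 = 179.1210.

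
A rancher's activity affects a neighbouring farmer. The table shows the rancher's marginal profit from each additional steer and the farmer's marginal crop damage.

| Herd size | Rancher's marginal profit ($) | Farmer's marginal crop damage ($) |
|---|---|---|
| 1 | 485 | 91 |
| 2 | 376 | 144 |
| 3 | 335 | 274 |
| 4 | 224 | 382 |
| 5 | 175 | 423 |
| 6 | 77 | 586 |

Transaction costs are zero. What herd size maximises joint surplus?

Bargaining reaches the level where marginal profit last exceeds marginal crop damage.
That holds through level 3 (335 ≥ 274) but not at 4 (224 < 382).

3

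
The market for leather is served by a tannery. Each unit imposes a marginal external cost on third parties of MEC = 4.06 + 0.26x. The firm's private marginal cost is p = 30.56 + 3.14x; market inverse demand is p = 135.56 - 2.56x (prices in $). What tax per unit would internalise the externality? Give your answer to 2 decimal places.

Social marginal cost = private MC + MEC = 34.62 + 3.40x.
Set SMC = demand: 34.62 + 3.40x = 135.56 - 2.56x → x* = 16.9362.
The Pigouvian tax equals MEC at x*: 4.06 + 0.26×16.9362 = 8.4634.

tax = $8.46 per unit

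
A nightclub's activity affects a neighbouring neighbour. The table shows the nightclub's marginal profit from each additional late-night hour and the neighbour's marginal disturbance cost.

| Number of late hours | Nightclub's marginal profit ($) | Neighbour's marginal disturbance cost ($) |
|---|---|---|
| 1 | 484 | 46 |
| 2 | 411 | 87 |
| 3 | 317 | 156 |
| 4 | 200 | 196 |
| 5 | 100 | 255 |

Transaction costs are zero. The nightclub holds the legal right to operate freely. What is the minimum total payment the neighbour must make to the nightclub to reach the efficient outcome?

Left alone the nightclub would choose level 5 (marginal profit stays positive).
Efficient level: k* = 4 (marginal profit ≥ marginal disturbance cost through 4).
The neighbour must at least cover the nightclub's forgone profit from cutting 5→4: 100 = 100.

$100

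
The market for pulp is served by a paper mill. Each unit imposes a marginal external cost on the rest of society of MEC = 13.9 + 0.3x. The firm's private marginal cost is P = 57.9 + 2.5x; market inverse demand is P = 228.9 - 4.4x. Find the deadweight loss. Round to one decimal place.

Market equilibrium (private): 57.9 + 2.5x = 228.9 - 4.4x → x_m = 24.7826.
Social marginal cost = private MC + MEC = 71.8 + 2.8x.
Set SMC = demand: 71.8 + 2.8x = 228.9 - 4.4x → x* = 21.8194.
Height of the DWL triangle at x_m is SMC(x_m) − demand(x_m) = MEC(x_m) = 21.3348.
DWL = ½ × 2.9632 × 21.3348 = 31.6096.

DWL = 31.6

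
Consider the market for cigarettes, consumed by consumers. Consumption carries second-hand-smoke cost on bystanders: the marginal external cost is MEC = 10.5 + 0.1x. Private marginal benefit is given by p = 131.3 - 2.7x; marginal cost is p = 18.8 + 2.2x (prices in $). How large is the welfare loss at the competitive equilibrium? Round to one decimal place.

DWL = $16.4

Market equilibrium (private): 18.8 + 2.2x = 131.3 - 2.7x → x_m = 22.9592.
Social marginal benefit = demand − MEC = 120.8 - 2.8x.
Set SMB = MC: 120.8 - 2.8x = 18.8 + 2.2x → x* = 20.4000.
Height of the DWL triangle at x_m is MC(x_m) − SMB(x_m) = MEC(x_m) = 12.7959.
DWL = ½ × 2.5592 × 12.7959 = 16.3736.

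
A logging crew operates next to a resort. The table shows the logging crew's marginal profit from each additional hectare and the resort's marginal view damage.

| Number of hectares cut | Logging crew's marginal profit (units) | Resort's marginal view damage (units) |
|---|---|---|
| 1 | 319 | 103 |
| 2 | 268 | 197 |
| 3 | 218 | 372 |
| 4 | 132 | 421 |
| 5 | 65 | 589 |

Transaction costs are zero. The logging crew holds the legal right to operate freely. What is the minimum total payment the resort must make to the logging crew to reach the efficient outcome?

415

Left alone the logging crew would choose level 5 (marginal profit stays positive).
Efficient level: k* = 2 (marginal profit ≥ marginal view damage through 2).
The resort must at least cover the logging crew's forgone profit from cutting 5→2: 218 + 132 + 65 = 415.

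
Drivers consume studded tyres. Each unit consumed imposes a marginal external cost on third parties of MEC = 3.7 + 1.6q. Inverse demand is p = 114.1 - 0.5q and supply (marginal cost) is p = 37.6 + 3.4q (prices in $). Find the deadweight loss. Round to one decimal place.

Market equilibrium (private): 37.6 + 3.4q = 114.1 - 0.5q → q_m = 19.6154.
Social marginal benefit = demand − MEC = 110.4 - 2.1q.
Set SMB = MC: 110.4 - 2.1q = 37.6 + 3.4q → q* = 13.2364.
Between q* and q_m the wedge MC − SMB runs linearly from 0 to MEC(q_m), so the loss is a triangle.
DWL = ½ × 6.3790 × 35.0846 = 111.9023.

DWL = $111.9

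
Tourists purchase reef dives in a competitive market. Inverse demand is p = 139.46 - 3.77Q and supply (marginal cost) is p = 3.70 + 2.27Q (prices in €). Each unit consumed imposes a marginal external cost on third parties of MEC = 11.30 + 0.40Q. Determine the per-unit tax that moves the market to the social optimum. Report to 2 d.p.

Social marginal benefit = demand − MEC = 128.16 - 4.17Q.
Set SMB = MC: 128.16 - 4.17Q = 3.70 + 2.27Q → Q* = 19.3261.
The Pigouvian tax equals MEC at Q*: 11.30 + 0.40×19.3261 = 19.0304.

tax = €19.03 per unit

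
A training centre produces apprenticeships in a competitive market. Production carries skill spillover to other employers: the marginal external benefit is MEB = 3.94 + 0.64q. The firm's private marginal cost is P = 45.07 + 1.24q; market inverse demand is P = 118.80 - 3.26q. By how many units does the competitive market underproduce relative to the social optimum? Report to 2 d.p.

Market equilibrium (private): 45.07 + 1.24q = 118.80 - 3.26q → q_m = 16.3844.
Social marginal cost = private MC − MEB = 41.13 + 0.60q.
Set SMC = demand: 41.13 + 0.60q = 118.80 - 3.26q → q* = 20.1218.
Gap = |16.3844 − 20.1218| = 3.7374.

3.74 units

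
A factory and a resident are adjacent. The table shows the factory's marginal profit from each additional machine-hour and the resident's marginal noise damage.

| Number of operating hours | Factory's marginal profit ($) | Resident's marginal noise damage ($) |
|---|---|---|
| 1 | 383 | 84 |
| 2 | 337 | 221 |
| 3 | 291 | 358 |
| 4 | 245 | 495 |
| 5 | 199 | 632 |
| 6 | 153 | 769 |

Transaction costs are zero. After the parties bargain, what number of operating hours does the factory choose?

2

Bargaining reaches the level where marginal profit last exceeds marginal noise damage.
That holds through level 2 (337 ≥ 221) but not at 3 (291 < 358).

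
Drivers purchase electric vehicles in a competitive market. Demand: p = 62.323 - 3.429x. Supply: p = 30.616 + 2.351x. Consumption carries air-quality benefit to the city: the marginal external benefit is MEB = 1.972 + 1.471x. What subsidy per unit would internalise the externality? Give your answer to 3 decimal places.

subsidy = 13.469 per unit

Social marginal benefit = demand + MEB = 64.295 - 1.958x.
Set SMB = MC: 64.295 - 1.958x = 30.616 + 2.351x → x* = 7.8160.
The Pigouvian subsidy equals MEB at x*: 1.972 + 1.471×7.8160 = 13.4693.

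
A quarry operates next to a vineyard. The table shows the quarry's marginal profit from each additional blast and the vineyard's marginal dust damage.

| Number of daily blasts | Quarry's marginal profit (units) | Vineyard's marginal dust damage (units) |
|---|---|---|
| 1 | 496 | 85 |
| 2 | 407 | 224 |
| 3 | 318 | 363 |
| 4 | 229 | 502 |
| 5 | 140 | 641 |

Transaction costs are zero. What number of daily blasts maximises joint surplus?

Bargaining reaches the level where marginal profit last exceeds marginal dust damage.
That holds through level 2 (407 ≥ 224) but not at 3 (318 < 363).

2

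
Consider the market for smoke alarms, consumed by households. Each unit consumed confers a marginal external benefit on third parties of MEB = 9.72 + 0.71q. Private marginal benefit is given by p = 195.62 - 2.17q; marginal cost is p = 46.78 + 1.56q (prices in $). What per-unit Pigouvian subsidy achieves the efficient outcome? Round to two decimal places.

Social marginal benefit = demand + MEB = 205.34 - 1.46q.
Set SMB = MC: 205.34 - 1.46q = 46.78 + 1.56q → q* = 52.5033.
The Pigouvian subsidy equals MEB at q*: 9.72 + 0.71×52.5033 = 46.9973.

subsidy = $47.00 per unit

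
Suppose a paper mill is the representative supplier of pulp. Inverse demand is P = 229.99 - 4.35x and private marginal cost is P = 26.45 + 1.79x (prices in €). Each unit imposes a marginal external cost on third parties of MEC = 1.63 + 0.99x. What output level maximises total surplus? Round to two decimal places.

Social marginal cost = private MC + MEC = 28.08 + 2.78x.
Set SMC = demand: 28.08 + 2.78x = 229.99 - 4.35x → x* = 28.3184.

x* = 28.32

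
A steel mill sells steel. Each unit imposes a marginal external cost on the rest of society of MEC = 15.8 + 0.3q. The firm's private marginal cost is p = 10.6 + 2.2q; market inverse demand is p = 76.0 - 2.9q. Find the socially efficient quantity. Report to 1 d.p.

q* = 9.2

Social marginal cost = private MC + MEC = 26.4 + 2.5q.
Set SMC = demand: 26.4 + 2.5q = 76.0 - 2.9q → q* = 9.1852.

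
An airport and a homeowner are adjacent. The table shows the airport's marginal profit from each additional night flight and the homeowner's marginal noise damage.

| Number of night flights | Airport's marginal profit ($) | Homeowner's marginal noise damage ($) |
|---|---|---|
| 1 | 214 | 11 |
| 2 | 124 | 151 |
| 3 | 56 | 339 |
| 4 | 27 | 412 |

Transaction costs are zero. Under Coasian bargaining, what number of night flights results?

1

Bargaining reaches the level where marginal profit last exceeds marginal noise damage.
That holds through level 1 (214 ≥ 11) but not at 2 (124 < 151).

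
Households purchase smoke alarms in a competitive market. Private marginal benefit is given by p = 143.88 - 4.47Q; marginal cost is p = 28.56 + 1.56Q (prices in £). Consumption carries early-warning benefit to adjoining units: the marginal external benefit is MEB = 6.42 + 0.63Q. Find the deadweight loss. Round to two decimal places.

Market equilibrium (private): 28.56 + 1.56Q = 143.88 - 4.47Q → Q_m = 19.1244.
Social marginal benefit = demand + MEB = 150.30 - 3.84Q.
Set SMB = MC: 150.30 - 3.84Q = 28.56 + 1.56Q → Q* = 22.5444.
The welfare-loss triangle has base |Q_m − Q*| and height MEB(Q_m) (the vertical gap between SMB and MC is zero at Q* and MEB at Q_m).
DWL = ½ × 3.4200 × 18.4684 = 31.5810.

DWL = £31.58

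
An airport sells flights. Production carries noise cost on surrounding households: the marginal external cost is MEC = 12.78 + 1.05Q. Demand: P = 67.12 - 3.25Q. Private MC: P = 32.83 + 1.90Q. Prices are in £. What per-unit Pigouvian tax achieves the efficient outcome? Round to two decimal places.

Social marginal cost = private MC + MEC = 45.61 + 2.95Q.
Set SMC = demand: 45.61 + 2.95Q = 67.12 - 3.25Q → Q* = 3.4694.
The Pigouvian tax equals MEC at Q*: 12.78 + 1.05×3.4694 = 16.4229.

tax = £16.42 per unit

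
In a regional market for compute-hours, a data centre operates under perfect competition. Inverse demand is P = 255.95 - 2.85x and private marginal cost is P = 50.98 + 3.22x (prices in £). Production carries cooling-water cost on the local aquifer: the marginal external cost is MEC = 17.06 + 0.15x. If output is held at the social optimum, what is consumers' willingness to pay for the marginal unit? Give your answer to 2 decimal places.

Social marginal cost = private MC + MEC = 68.04 + 3.37x.
Set SMC = demand: 68.04 + 3.37x = 255.95 - 2.85x → x* = 30.2106.
Consumer price on the demand curve at x*: 255.95 − 2.85×30.2106 = 169.8498.

P = £169.85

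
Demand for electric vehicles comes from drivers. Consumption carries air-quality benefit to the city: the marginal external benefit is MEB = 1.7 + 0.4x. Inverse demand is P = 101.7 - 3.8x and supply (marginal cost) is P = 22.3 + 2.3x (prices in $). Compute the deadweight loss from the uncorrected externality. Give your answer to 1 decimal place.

DWL = $4.2

Market equilibrium (private): 22.3 + 2.3x = 101.7 - 3.8x → x_m = 13.0164.
Social marginal benefit = demand + MEB = 103.4 - 3.4x.
Set SMB = MC: 103.4 - 3.4x = 22.3 + 2.3x → x* = 14.2281.
The loss is the area between SMB and MC from x* to x_m; with linear curves that's a triangle of height MEB(x_m).
DWL = ½ × 1.2117 × 6.9066 = 4.1844.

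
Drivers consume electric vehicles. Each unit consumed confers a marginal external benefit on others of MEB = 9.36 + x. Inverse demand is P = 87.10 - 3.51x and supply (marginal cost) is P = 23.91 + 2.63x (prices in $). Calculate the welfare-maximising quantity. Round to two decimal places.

Social marginal benefit = demand + MEB = 96.46 - 2.51x.
Set SMB = MC: 96.46 - 2.51x = 23.91 + 2.63x → x* = 14.1148.

x* = 14.11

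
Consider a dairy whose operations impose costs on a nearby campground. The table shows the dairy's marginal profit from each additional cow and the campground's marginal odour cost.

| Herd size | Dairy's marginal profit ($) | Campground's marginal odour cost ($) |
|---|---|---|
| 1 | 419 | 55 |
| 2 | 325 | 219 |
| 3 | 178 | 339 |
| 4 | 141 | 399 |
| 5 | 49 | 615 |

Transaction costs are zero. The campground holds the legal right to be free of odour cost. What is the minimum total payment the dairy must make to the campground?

Efficient level: marginal profit ≥ marginal odour cost through level 2, so k* = 2.
With the campground holding the right, the dairy must at least compensate total damage at k*: 55 + 219 = 274.

$274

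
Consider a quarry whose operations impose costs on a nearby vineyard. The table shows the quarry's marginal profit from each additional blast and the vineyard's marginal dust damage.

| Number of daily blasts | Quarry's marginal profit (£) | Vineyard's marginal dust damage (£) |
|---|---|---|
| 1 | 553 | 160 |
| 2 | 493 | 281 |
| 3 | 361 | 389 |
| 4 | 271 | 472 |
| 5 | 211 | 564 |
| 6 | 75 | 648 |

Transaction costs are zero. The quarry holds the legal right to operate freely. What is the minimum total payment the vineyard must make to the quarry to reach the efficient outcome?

£918

Left alone the quarry would choose level 6 (marginal profit stays positive).
Efficient level: k* = 2 (marginal profit ≥ marginal dust damage through 2).
The vineyard must at least cover the quarry's forgone profit from cutting 6→2: 361 + 271 + 211 + 75 = 918.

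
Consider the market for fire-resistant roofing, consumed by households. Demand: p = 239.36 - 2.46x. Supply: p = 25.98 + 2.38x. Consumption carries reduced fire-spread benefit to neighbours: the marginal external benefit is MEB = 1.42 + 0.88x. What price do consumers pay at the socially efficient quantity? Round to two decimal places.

P = 105.92

Social marginal benefit = demand + MEB = 240.78 - 1.58x.
Set SMB = MC: 240.78 - 1.58x = 25.98 + 2.38x → x* = 54.2424.
Consumer price on the demand curve at x*: 239.36 − 2.46×54.2424 = 105.9237.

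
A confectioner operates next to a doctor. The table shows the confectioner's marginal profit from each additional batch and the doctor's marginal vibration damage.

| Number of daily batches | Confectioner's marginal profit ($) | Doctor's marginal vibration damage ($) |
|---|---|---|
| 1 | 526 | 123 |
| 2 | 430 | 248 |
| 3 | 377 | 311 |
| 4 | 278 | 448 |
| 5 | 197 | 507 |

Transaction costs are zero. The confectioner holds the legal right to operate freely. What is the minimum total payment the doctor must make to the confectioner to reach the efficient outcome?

Left alone the confectioner would choose level 5 (marginal profit stays positive).
Efficient level: k* = 3 (marginal profit ≥ marginal vibration damage through 3).
The doctor must at least cover the confectioner's forgone profit from cutting 5→3: 278 + 197 = 475.

$475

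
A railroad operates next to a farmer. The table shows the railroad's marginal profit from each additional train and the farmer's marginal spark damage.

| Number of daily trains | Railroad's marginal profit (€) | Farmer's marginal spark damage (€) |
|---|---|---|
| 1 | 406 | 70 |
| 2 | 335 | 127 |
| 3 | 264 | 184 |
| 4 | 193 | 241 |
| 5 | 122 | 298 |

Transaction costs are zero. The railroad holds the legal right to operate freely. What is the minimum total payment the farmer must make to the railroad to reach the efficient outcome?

€315

Left alone the railroad would choose level 5 (marginal profit stays positive).
Efficient level: k* = 3 (marginal profit ≥ marginal spark damage through 3).
The farmer must at least cover the railroad's forgone profit from cutting 5→3: 193 + 122 = 315.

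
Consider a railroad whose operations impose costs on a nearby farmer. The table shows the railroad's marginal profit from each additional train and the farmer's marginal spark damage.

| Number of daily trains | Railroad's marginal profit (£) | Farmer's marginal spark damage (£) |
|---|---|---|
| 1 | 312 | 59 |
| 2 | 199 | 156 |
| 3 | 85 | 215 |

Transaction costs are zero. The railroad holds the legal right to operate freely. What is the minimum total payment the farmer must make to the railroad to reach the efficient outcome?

Left alone the railroad would choose level 3 (marginal profit stays positive).
Efficient level: k* = 2 (marginal profit ≥ marginal spark damage through 2).
The farmer must at least cover the railroad's forgone profit from cutting 3→2: 85 = 85.

£85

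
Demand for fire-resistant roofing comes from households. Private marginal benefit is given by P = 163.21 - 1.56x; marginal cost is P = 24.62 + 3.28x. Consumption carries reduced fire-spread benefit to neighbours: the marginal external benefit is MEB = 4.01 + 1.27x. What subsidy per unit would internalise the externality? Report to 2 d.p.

subsidy = 54.74 per unit

Social marginal benefit = demand + MEB = 167.22 - 0.29x.
Set SMB = MC: 167.22 - 0.29x = 24.62 + 3.28x → x* = 39.9440.
The Pigouvian subsidy equals MEB at x*: 4.01 + 1.27×39.9440 = 54.7389.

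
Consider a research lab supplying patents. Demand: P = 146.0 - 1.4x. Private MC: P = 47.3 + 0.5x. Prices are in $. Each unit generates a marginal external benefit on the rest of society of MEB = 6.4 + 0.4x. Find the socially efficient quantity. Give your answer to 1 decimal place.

Social marginal cost = private MC − MEB = 40.9 + 0.1x.
Set SMC = demand: 40.9 + 0.1x = 146.0 - 1.4x → x* = 70.0667.

x* = 70.1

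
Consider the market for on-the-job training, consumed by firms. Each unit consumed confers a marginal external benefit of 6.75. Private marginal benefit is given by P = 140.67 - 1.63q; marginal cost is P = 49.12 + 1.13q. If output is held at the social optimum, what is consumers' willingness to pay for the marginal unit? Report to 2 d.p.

Social marginal benefit = demand + MEB = 147.42 - 1.63q.
Set SMB = MC: 147.42 - 1.63q = 49.12 + 1.13q → q* = 35.6159.
Consumer price on the demand curve at q*: 140.67 − 1.63×35.6159 = 82.6161.

P = 82.62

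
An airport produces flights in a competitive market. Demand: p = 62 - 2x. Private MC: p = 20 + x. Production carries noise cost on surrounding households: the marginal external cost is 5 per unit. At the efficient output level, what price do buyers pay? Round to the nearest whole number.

Social marginal cost = private MC + MEC = 25 + x.
Set SMC = demand: 25 + x = 62 - 2x → x* = 12.3333.
Consumer price on the demand curve at x*: 62 − 2×12.3333 = 37.3334.

P = 37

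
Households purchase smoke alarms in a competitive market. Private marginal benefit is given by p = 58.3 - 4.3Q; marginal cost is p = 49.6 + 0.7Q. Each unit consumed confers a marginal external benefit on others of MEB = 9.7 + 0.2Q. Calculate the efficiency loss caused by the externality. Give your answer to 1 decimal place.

Market equilibrium (private): 49.6 + 0.7Q = 58.3 - 4.3Q → Q_m = 1.7400.
Social marginal benefit = demand + MEB = 68.0 - 4.1Q.
Set SMB = MC: 68.0 - 4.1Q = 49.6 + 0.7Q → Q* = 3.8333.
The welfare-loss triangle has base |Q_m − Q*| and height MEB(Q_m) (the vertical gap between SMB and MC is zero at Q* and MEB at Q_m).
DWL = ½ × 2.0933 × 10.0480 = 10.5167.

DWL = 10.5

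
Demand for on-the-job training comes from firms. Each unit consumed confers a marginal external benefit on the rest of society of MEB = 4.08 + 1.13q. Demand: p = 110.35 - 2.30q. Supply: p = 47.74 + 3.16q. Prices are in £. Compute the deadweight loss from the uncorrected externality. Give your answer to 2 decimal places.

DWL = £33.52

Market equilibrium (private): 47.74 + 3.16q = 110.35 - 2.30q → q_m = 11.4670.
Social marginal benefit = demand + MEB = 114.43 - 1.17q.
Set SMB = MC: 114.43 - 1.17q = 47.74 + 3.16q → q* = 15.4018.
Between q* and q_m the wedge SMB − MC runs linearly from 0 to MEB(q_m), so the loss is a triangle.
DWL = ½ × 3.9348 × 17.0377 = 33.5200.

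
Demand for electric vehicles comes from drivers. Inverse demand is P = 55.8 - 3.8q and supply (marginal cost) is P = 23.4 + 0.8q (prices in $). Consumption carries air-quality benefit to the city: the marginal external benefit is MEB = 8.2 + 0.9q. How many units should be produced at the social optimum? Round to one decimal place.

q* = 11.0

Social marginal benefit = demand + MEB = 64.0 - 2.9q.
Set SMB = MC: 64.0 - 2.9q = 23.4 + 0.8q → q* = 10.9730.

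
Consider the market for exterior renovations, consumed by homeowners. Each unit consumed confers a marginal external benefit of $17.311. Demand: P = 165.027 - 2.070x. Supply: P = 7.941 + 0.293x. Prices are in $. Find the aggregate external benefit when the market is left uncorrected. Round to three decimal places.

$1150.790

Market equilibrium (private): 7.941 + 0.293x = 165.027 - 2.070x → x_m = 66.4774.
Total external benefit = MEB × x_m = 17.311 × 66.4774 = 1150.7903.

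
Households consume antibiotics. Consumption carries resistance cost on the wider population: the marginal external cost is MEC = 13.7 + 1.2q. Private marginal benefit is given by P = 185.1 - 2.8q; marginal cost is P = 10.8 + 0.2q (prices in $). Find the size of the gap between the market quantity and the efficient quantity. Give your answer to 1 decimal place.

19.9 units

Market equilibrium (private): 10.8 + 0.2q = 185.1 - 2.8q → q_m = 58.1000.
Social marginal benefit = demand − MEC = 171.4 - 4.0q.
Set SMB = MC: 171.4 - 4.0q = 10.8 + 0.2q → q* = 38.2381.
Gap = |58.1000 − 38.2381| = 19.8619.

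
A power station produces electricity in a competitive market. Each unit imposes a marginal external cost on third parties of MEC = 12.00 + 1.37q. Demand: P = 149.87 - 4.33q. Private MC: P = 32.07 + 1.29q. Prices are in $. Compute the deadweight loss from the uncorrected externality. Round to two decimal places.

DWL = $118.59

Market equilibrium (private): 32.07 + 1.29q = 149.87 - 4.33q → q_m = 20.9609.
Social marginal cost = private MC + MEC = 44.07 + 2.66q.
Set SMC = demand: 44.07 + 2.66q = 149.87 - 4.33q → q* = 15.1359.
The welfare-loss triangle has base |q_m − q*| and height MEC(q_m) (the vertical gap between SMC and demand is zero at q* and MEC at q_m).
DWL = ½ × 5.8250 × 40.7164 = 118.5865.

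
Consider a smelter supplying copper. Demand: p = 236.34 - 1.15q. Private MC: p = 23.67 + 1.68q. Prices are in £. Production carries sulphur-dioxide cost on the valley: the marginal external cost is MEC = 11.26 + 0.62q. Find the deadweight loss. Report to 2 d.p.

Market equilibrium (private): 23.67 + 1.68q = 236.34 - 1.15q → q_m = 75.1484.
Social marginal cost = private MC + MEC = 34.93 + 2.30q.
Set SMC = demand: 34.93 + 2.30q = 236.34 - 1.15q → q* = 58.3797.
Height of the DWL triangle at q_m is SMC(q_m) − demand(q_m) = MEC(q_m) = 57.8520.
DWL = ½ × 16.7687 × 57.8520 = 485.0514.

DWL = £485.05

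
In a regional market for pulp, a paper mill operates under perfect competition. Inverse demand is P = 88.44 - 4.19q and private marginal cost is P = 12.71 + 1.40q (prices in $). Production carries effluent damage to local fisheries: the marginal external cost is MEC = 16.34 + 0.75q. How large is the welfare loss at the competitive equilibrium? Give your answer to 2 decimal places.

DWL = $55.38

Market equilibrium (private): 12.71 + 1.40q = 88.44 - 4.19q → q_m = 13.5474.
Social marginal cost = private MC + MEC = 29.05 + 2.15q.
Set SMC = demand: 29.05 + 2.15q = 88.44 - 4.19q → q* = 9.3675.
Height of the DWL triangle at q_m is SMC(q_m) − demand(q_m) = MEC(q_m) = 26.5006.
DWL = ½ × 4.1799 × 26.5006 = 55.3849.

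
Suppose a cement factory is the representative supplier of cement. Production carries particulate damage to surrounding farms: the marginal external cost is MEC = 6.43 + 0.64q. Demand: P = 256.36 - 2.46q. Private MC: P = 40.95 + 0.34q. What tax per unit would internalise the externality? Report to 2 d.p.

Social marginal cost = private MC + MEC = 47.38 + 0.98q.
Set SMC = demand: 47.38 + 0.98q = 256.36 - 2.46q → q* = 60.7500.
The Pigouvian tax equals MEC at q*: 6.43 + 0.64×60.7500 = 45.3100.

tax = 45.31 per unit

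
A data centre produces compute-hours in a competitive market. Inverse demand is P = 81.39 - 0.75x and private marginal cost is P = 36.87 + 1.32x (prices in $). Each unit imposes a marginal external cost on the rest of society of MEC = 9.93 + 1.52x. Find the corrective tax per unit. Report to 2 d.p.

tax = $24.58 per unit

Social marginal cost = private MC + MEC = 46.80 + 2.84x.
Set SMC = demand: 46.80 + 2.84x = 81.39 - 0.75x → x* = 9.6351.
The Pigouvian tax equals MEC at x*: 9.93 + 1.52×9.6351 = 24.5754.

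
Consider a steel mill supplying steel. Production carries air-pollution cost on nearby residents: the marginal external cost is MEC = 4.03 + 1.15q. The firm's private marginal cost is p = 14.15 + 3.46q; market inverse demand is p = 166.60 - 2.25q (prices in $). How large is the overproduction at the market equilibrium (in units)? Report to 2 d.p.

Market equilibrium (private): 14.15 + 3.46q = 166.60 - 2.25q → q_m = 26.6988.
Social marginal cost = private MC + MEC = 18.18 + 4.61q.
Set SMC = demand: 18.18 + 4.61q = 166.60 - 2.25q → q* = 21.6356.
Gap = |26.6988 − 21.6356| = 5.0632.

5.06 units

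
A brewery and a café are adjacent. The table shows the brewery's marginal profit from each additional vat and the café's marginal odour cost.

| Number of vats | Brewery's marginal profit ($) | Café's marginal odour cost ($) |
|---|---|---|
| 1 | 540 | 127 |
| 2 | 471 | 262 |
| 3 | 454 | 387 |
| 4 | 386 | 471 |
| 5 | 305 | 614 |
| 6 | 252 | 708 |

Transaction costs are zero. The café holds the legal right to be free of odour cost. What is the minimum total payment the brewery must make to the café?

$776

Efficient level: marginal profit ≥ marginal odour cost through level 3, so k* = 3.
With the café holding the right, the brewery must at least compensate total damage at k*: 127 + 262 + 387 = 776.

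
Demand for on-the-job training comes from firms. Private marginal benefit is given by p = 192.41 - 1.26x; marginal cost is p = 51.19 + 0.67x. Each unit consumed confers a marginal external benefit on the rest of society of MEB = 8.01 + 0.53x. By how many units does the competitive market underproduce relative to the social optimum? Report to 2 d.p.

Market equilibrium (private): 51.19 + 0.67x = 192.41 - 1.26x → x_m = 73.1710.
Social marginal benefit = demand + MEB = 200.42 - 0.73x.
Set SMB = MC: 200.42 - 0.73x = 51.19 + 0.67x → x* = 106.5929.
Gap = |73.1710 − 106.5929| = 33.4219.

33.42 units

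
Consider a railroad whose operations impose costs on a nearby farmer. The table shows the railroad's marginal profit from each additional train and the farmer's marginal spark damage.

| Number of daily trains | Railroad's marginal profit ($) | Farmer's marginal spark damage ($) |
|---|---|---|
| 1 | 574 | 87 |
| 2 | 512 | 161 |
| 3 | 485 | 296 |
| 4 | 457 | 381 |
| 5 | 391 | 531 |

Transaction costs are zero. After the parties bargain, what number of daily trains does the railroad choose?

4

Bargaining reaches the level where marginal profit last exceeds marginal spark damage.
That holds through level 4 (457 ≥ 381) but not at 5 (391 < 531).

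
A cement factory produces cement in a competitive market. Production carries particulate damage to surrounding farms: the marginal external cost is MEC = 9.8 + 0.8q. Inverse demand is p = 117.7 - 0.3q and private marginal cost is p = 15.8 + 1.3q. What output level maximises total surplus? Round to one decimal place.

Social marginal cost = private MC + MEC = 25.6 + 2.1q.
Set SMC = demand: 25.6 + 2.1q = 117.7 - 0.3q → q* = 38.3750.

q* = 38.4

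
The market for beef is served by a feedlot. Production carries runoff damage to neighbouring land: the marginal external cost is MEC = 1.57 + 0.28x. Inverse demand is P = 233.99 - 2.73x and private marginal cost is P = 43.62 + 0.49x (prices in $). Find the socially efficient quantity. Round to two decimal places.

x* = 53.94

Social marginal cost = private MC + MEC = 45.19 + 0.77x.
Set SMC = demand: 45.19 + 0.77x = 233.99 - 2.73x → x* = 53.9429.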